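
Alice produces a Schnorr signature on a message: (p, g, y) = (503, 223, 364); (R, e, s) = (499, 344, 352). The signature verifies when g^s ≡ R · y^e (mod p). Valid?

no

g^s mod p:
223^2 = 49729 ≡ 435
223^4 ≡ 435^2 = 189225 ≡ 97
223^8 ≡ 97^2 = 9409 ≡ 355
223^16 ≡ 355^2 = 126025 ≡ 275
223^32 ≡ 275^2 = 75625 ≡ 175
223^64 ≡ 175^2 = 30625 ≡ 445
223^128 ≡ 445^2 = 198025 ≡ 346
223^256 ≡ 346^2 = 119716 ≡ 2
352 = 256 + 64 + 32, so 223^352 ≡ 2·445·175 ≡ 323 (mod 503)
R · y^e mod p:
364^2 = 132496 ≡ 207
364^4 ≡ 207^2 = 42849 ≡ 94
364^8 ≡ 94^2 = 8836 ≡ 285
364^16 ≡ 285^2 = 81225 ≡ 242
364^32 ≡ 242^2 = 58564 ≡ 216
364^64 ≡ 216^2 = 46656 ≡ 380
364^128 ≡ 380^2 = 144400 ≡ 39
364^256 ≡ 39^2 = 1521 ≡ 12
344 = 256 + 64 + 16 + 8, so 364^344 ≡ 12·380·242·285 ≡ 438 (mod 503)
499·438 = 218562 ≡ 260 (mod 503)
323 ≠ 260; the check fails.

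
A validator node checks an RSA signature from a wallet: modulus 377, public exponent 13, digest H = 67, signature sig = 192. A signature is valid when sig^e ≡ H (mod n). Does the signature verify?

does not verify

sig^2 ≡ 192^2 = 36864 ≡ 295
sig^4 ≡ 295^2 = 87025 ≡ 315
sig^8 ≡ 315^2 = 99225 ≡ 74
13 = 8 + 4 + 1, so sig^13 ≡ 74·315·192 ≡ 153 (mod 377)
sig^13 mod 377 = 153, but H = 67.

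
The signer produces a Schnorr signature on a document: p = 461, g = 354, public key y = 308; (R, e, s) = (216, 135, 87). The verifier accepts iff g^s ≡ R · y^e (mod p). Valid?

yes

g^s mod p:
354^2 = 125316 ≡ 385
354^4 ≡ 385^2 = 148225 ≡ 244
354^8 ≡ 244^2 = 59536 ≡ 67
354^16 ≡ 67^2 = 4489 ≡ 340
354^32 ≡ 340^2 = 115600 ≡ 350
354^64 ≡ 350^2 = 122500 ≡ 335
87 = 64 + 16 + 4 + 2 + 1, so 354^87 ≡ 335·340·244·385·354 ≡ 268 (mod 461)
R · y^e mod p:
308^2 = 94864 ≡ 359
308^4 ≡ 359^2 = 128881 ≡ 262
308^8 ≡ 262^2 = 68644 ≡ 416
308^16 ≡ 416^2 = 173056 ≡ 181
308^32 ≡ 181^2 = 32761 ≡ 30
308^64 ≡ 30^2 = 900 ≡ 439
308^128 ≡ 439^2 = 192721 ≡ 23
135 = 128 + 4 + 2 + 1, so 308^135 ≡ 23·262·359·308 ≡ 61 (mod 461)
216·61 = 13176 ≡ 268 (mod 461)
268 ≡ 268 (mod 461); signature holds.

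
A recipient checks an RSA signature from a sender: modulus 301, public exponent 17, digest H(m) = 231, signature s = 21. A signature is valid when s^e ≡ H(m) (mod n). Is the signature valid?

Squares mod 301: s^1≡21, s^2≡140, s^4≡35, s^8≡21, s^16≡140
17 = 16 + 1, so s^17 ≡ 140·21 ≡ 231 (mod 301)
s^17 mod 301 = 231 matches H(m).

valid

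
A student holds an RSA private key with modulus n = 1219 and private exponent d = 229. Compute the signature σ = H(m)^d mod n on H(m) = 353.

(H(m))^2 ≡ 353^2 = 124609 ≡ 271
(H(m))^4 ≡ 271^2 = 73441 ≡ 301
(H(m))^8 ≡ 301^2 = 90601 ≡ 395
(H(m))^16 ≡ 395^2 = 156025 ≡ 1212
(H(m))^32 ≡ 1212^2 = 1468944 ≡ 49
(H(m))^64 ≡ 49^2 = 2401 ≡ 1182
(H(m))^128 ≡ 1182^2 = 1397124 ≡ 150
229 = 128 + 64 + 32 + 4 + 1, so (H(m))^229 ≡ 150·1182·49·301·353 ≡ 561 (mod 1219)

561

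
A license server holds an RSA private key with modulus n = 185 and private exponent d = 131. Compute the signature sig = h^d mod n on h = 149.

149

Squares mod 185: h^1≡149, h^2≡1, h^4≡1, h^8≡1, h^16≡1, h^32≡1, h^64≡1, h^128≡1
131 = 128 + 2 + 1, so h^131 ≡ 1·1·149 ≡ 149 (mod 185)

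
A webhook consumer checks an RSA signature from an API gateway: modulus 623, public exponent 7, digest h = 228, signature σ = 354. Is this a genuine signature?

σ^2 ≡ 354^2 = 125316 ≡ 93
σ^4 ≡ 93^2 = 8649 ≡ 550
7 = 4 + 2 + 1, so σ^7 ≡ 550·93·354 ≡ 228 (mod 623)
σ^7 mod 623 = 228 matches h.

genuine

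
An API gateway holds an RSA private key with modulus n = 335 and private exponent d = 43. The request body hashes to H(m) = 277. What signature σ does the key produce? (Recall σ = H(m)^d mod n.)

Squares mod 335: (H(m))^1≡277, (H(m))^2≡14, (H(m))^4≡196, (H(m))^8≡226, (H(m))^16≡156, (H(m))^32≡216
43 = 32 + 8 + 2 + 1, so (H(m))^43 ≡ 216·226·14·277 ≡ 283 (mod 335)

283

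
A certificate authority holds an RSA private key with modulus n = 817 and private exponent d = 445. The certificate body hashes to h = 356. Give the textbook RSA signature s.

Squares mod 817: h^1≡356, h^2≡101, h^4≡397, h^8≡745, h^16≡282, h^32≡275, h^64≡461, h^128≡101, h^256≡397
445 = 256 + 128 + 32 + 16 + 8 + 4 + 1, so h^445 ≡ 397·101·275·282·745·397·356 ≡ 420 (mod 817)

420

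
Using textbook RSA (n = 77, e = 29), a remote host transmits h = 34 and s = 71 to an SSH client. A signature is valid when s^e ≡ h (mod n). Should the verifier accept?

reject

Squares mod 77: s^1≡71, s^2≡36, s^4≡64, s^8≡15, s^16≡71
29 = 16 + 8 + 4 + 1, so s^29 ≡ 71·15·64·71 ≡ 64 (mod 77)
s^29 mod 77 = 64, but h = 34.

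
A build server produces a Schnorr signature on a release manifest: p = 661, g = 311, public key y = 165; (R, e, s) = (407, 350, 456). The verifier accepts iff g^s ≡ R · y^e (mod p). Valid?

g^s mod p:
311^2 = 96721 ≡ 215
311^4 ≡ 215^2 = 46225 ≡ 616
311^8 ≡ 616^2 = 379456 ≡ 42
311^16 ≡ 42^2 = 1764 ≡ 442
311^32 ≡ 442^2 = 195364 ≡ 369
311^64 ≡ 369^2 = 136161 ≡ 656
311^128 ≡ 656^2 = 430336 ≡ 25
311^256 ≡ 25^2 = 625
456 = 256 + 128 + 64 + 8, so 311^456 ≡ 625·25·656·42 ≡ 615 (mod 661)
R · y^e mod p:
165^2 = 27225 ≡ 124
165^4 ≡ 124^2 = 15376 ≡ 173
165^8 ≡ 173^2 = 29929 ≡ 184
165^16 ≡ 184^2 = 33856 ≡ 145
165^32 ≡ 145^2 = 21025 ≡ 534
165^64 ≡ 534^2 = 285156 ≡ 265
165^128 ≡ 265^2 = 70225 ≡ 159
165^256 ≡ 159^2 = 25281 ≡ 163
350 = 256 + 64 + 16 + 8 + 4 + 2, so 165^350 ≡ 163·265·145·184·173·124 ≡ 628 (mod 661)
407·628 = 255596 ≡ 450 (mod 661)
615 ≠ 450; the check fails.

no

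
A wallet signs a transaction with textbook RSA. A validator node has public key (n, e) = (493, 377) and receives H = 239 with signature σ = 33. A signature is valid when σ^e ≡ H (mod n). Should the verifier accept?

reject

Squares mod 493: σ^1≡33, σ^2≡103, σ^4≡256, σ^8≡460, σ^16≡103, σ^32≡256, σ^64≡460, σ^128≡103, σ^256≡256
377 = 256 + 64 + 32 + 16 + 8 + 1, so σ^377 ≡ 256·460·256·103·460·33 ≡ 254 (mod 493)
σ^377 mod 493 = 254, but H = 239.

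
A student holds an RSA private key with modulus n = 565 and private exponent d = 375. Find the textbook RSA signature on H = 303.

62

H^375 mod 565 = 62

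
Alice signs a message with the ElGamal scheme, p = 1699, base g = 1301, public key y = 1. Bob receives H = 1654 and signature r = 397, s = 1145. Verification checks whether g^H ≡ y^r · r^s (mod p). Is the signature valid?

valid

Left side g^H mod p:
1301^2 = 1692601 ≡ 397
1301^4 ≡ 397^2 = 157609 ≡ 1301
1301^8 ≡ 1301^2 = 1692601 ≡ 397
1301^16 ≡ 397^2 = 157609 ≡ 1301
1301^32 ≡ 1301^2 = 1692601 ≡ 397
1301^64 ≡ 397^2 = 157609 ≡ 1301
1301^128 ≡ 1301^2 = 1692601 ≡ 397
1301^256 ≡ 397^2 = 157609 ≡ 1301
1301^512 ≡ 1301^2 = 1692601 ≡ 397
1301^1024 ≡ 397^2 = 157609 ≡ 1301
1654 = 1024 + 512 + 64 + 32 + 16 + 4 + 2, so 1301^1654 ≡ 1301·397·1301·397·1301·1301·397 ≡ 1301 (mod 1699)
Right side y^r · r^s mod p:
1^2 = 1
1^4 ≡ 1^2 = 1
1^8 ≡ 1^2 = 1
1^16 ≡ 1^2 = 1
1^32 ≡ 1^2 = 1
1^64 ≡ 1^2 = 1
1^128 ≡ 1^2 = 1
1^256 ≡ 1^2 = 1
397 = 256 + 128 + 8 + 4 + 1, so 1^397 ≡ 1·1·1·1·1 ≡ 1 (mod 1699)
397^2 = 157609 ≡ 1301
397^4 ≡ 1301^2 = 1692601 ≡ 397
397^8 ≡ 397^2 = 157609 ≡ 1301
397^16 ≡ 1301^2 = 1692601 ≡ 397
397^32 ≡ 397^2 = 157609 ≡ 1301
397^64 ≡ 1301^2 = 1692601 ≡ 397
397^128 ≡ 397^2 = 157609 ≡ 1301
397^256 ≡ 1301^2 = 1692601 ≡ 397
397^512 ≡ 397^2 = 157609 ≡ 1301
397^1024 ≡ 1301^2 = 1692601 ≡ 397
1145 = 1024 + 64 + 32 + 16 + 8 + 1, so 397^1145 ≡ 397·397·1301·397·1301·397 ≡ 1301 (mod 1699)
1·1301 = 1301 ≡ 1301 (mod 1699)
1301 ≡ 1301 (mod 1699), so the signature is genuine.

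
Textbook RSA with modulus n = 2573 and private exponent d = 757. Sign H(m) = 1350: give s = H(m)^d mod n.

570

(H(m))^2 ≡ 1350^2 = 1822500 ≡ 816
(H(m))^4 ≡ 816^2 = 665856 ≡ 2022
(H(m))^8 ≡ 2022^2 = 4088484 ≡ 2560
(H(m))^16 ≡ 2560^2 = 6553600 ≡ 169
(H(m))^32 ≡ 169^2 = 28561 ≡ 258
(H(m))^64 ≡ 258^2 = 66564 ≡ 2239
(H(m))^128 ≡ 2239^2 = 5013121 ≡ 917
(H(m))^256 ≡ 917^2 = 840889 ≡ 2091
(H(m))^512 ≡ 2091^2 = 4372281 ≡ 754
757 = 512 + 128 + 64 + 32 + 16 + 4 + 1, so (H(m))^757 ≡ 754·917·2239·258·169·2022·1350 ≡ 570 (mod 2573)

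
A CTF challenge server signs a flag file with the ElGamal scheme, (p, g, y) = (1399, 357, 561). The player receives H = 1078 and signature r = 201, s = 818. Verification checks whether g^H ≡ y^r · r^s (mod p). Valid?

Left side g^H mod p:
357^2 = 127449 ≡ 140
357^4 ≡ 140^2 = 19600 ≡ 14
357^8 ≡ 14^2 = 196
357^16 ≡ 196^2 = 38416 ≡ 643
357^32 ≡ 643^2 = 413449 ≡ 744
357^64 ≡ 744^2 = 553536 ≡ 931
357^128 ≡ 931^2 = 866761 ≡ 780
357^256 ≡ 780^2 = 608400 ≡ 1234
357^512 ≡ 1234^2 = 1522756 ≡ 644
357^1024 ≡ 644^2 = 414736 ≡ 632
1078 = 1024 + 32 + 16 + 4 + 2, so 357^1078 ≡ 632·744·643·14·140 ≡ 641 (mod 1399)
Right side y^r · r^s mod p:
561^2 = 314721 ≡ 1345
561^4 ≡ 1345^2 = 1809025 ≡ 118
561^8 ≡ 118^2 = 13924 ≡ 1333
561^16 ≡ 1333^2 = 1776889 ≡ 159
561^32 ≡ 159^2 = 25281 ≡ 99
561^64 ≡ 99^2 = 9801 ≡ 8
561^128 ≡ 8^2 = 64
201 = 128 + 64 + 8 + 1, so 561^201 ≡ 64·8·1333·561 ≡ 537 (mod 1399)
201^2 = 40401 ≡ 1229
201^4 ≡ 1229^2 = 1510441 ≡ 920
201^8 ≡ 920^2 = 846400 ≡ 5
201^16 ≡ 5^2 = 25
201^32 ≡ 25^2 = 625
201^64 ≡ 625^2 = 390625 ≡ 304
201^128 ≡ 304^2 = 92416 ≡ 82
201^256 ≡ 82^2 = 6724 ≡ 1128
201^512 ≡ 1128^2 = 1272384 ≡ 693
818 = 512 + 256 + 32 + 16 + 2, so 201^818 ≡ 693·1128·625·25·1229 ≡ 504 (mod 1399)
537·504 = 270648 ≡ 641 (mod 1399)
641 ≡ 641 (mod 1399), so the signature is genuine.

yes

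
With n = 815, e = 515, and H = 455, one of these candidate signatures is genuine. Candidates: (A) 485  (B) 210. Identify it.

Candidate A: 485^2 = 235225 ≡ 505; 485^4 ≡ 505^2 = 255025 ≡ 745; 485^8 ≡ 745^2 = 555025 ≡ 10; 485^16 ≡ 10^2 = 100; 485^32 ≡ 100^2 = 10000 ≡ 220; 485^64 ≡ 220^2 = 48400 ≡ 315; 485^128 ≡ 315^2 = 99225 ≡ 610; 485^256 ≡ 610^2 = 372100 ≡ 460; 485^512 ≡ 460^2 = 211600 ≡ 515; 515 = 512 + 2 + 1, so 485^515 ≡ 515·505·485 ≡ 455 (mod 815)
  → matches H = 455
Candidate B: 210^2 = 44100 ≡ 90; 210^4 ≡ 90^2 = 8100 ≡ 765; 210^8 ≡ 765^2 = 585225 ≡ 55; 210^16 ≡ 55^2 = 3025 ≡ 580; 210^32 ≡ 580^2 = 336400 ≡ 620; 210^64 ≡ 620^2 = 384400 ≡ 535; 210^128 ≡ 535^2 = 286225 ≡ 160; 210^256 ≡ 160^2 = 25600 ≡ 335; 210^512 ≡ 335^2 = 112225 ≡ 570; 515 = 512 + 2 + 1, so 210^515 ≡ 570·90·210 ≡ 330 (mod 815)

A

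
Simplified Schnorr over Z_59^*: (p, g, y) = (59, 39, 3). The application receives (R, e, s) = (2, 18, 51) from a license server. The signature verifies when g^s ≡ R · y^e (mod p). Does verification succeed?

g^s mod p:
39^51 mod 59 = 55
R · y^e mod p:
3^18 mod 59 = 57
2·57 = 114 ≡ 55 (mod 59)
55 ≡ 55 (mod 59); signature holds.

passes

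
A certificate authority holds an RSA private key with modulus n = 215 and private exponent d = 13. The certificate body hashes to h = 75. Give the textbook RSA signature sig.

125

h^13 mod 215 = 125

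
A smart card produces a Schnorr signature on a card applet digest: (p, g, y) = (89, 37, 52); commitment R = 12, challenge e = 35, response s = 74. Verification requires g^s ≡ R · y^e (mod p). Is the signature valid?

valid

g^s mod p:
37^2 = 1369 ≡ 34
37^4 ≡ 34^2 = 1156 ≡ 88
37^8 ≡ 88^2 = 7744 ≡ 1
37^16 ≡ 1^2 = 1
37^32 ≡ 1^2 = 1
37^64 ≡ 1^2 = 1
74 = 64 + 8 + 2, so 37^74 ≡ 1·1·34 ≡ 34 (mod 89)
R · y^e mod p:
52^2 = 2704 ≡ 34
52^4 ≡ 34^2 = 1156 ≡ 88
52^8 ≡ 88^2 = 7744 ≡ 1
52^16 ≡ 1^2 = 1
52^32 ≡ 1^2 = 1
35 = 32 + 2 + 1, so 52^35 ≡ 1·34·52 ≡ 77 (mod 89)
12·77 = 924 ≡ 34 (mod 89)
34 ≡ 34 (mod 89); signature holds.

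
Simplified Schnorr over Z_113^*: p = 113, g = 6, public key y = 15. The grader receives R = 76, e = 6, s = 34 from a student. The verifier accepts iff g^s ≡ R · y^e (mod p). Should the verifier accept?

reject

g^s mod p:
6^34 mod 113 = 82
R · y^e mod p:
15^6 mod 113 = 112
76·112 = 8512 ≡ 37 (mod 113)
82 ≠ 37; the check fails.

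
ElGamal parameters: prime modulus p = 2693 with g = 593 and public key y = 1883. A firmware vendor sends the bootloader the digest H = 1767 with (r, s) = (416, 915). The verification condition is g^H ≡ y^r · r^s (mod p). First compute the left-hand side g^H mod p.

1518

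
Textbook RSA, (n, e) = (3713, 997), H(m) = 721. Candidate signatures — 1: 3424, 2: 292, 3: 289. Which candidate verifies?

Candidate 1: Squares mod 3713: 3424^1≡3424, 3424^2≡1835, 3424^4≡3247, 3424^8≡1802, 3424^16≡2042, 3424^32≡65, 3424^64≡512, 3424^128≡2234, 3424^256≡484, 3424^512≡337; 997 = 512 + 256 + 128 + 64 + 32 + 4 + 1, so 3424^997 ≡ 337·484·2234·512·65·3247·3424 ≡ 2992 (mod 3713)
Candidate 2: Squares mod 3713: 292^1≡292, 292^2≡3578, 292^4≡3373, 292^8≡497, 292^16≡1951, 292^32≡576, 292^64≡1319, 292^128≡2077, 292^256≡3136, 292^512≡2472; 997 = 512 + 256 + 128 + 64 + 32 + 4 + 1, so 292^997 ≡ 2472·3136·2077·1319·576·3373·292 ≡ 1477 (mod 3713)
Candidate 3: Squares mod 3713: 289^1≡289, 289^2≡1835, 289^4≡3247, 289^8≡1802, 289^16≡2042, 289^32≡65, 289^64≡512, 289^128≡2234, 289^256≡484, 289^512≡337; 997 = 512 + 256 + 128 + 64 + 32 + 4 + 1, so 289^997 ≡ 337·484·2234·512·65·3247·289 ≡ 721 (mod 3713)
  → matches H(m) = 721

3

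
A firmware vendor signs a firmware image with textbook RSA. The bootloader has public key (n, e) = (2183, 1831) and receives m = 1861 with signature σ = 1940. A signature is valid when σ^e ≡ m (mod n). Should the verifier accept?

reject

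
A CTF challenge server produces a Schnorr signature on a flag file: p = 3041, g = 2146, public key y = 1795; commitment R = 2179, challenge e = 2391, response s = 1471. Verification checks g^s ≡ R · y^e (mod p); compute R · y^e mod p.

1795^2 = 3222025 ≡ 1606
1795^4 ≡ 1606^2 = 2579236 ≡ 468
1795^8 ≡ 468^2 = 219024 ≡ 72
1795^16 ≡ 72^2 = 5184 ≡ 2143
1795^32 ≡ 2143^2 = 4592449 ≡ 539
1795^64 ≡ 539^2 = 290521 ≡ 1626
1795^128 ≡ 1626^2 = 2643876 ≡ 1247
1795^256 ≡ 1247^2 = 1555009 ≡ 1058
1795^512 ≡ 1058^2 = 1119364 ≡ 276
1795^1024 ≡ 276^2 = 76176 ≡ 151
1795^2048 ≡ 151^2 = 22801 ≡ 1514
2391 = 2048 + 256 + 64 + 16 + 4 + 2 + 1, so 1795^2391 ≡ 1514·1058·1626·2143·468·1606·1795 ≡ 1125 (mod 3041)
R · y^e ≡ 2179·1125 = 2451375 ≡ 329 (mod 3041)

329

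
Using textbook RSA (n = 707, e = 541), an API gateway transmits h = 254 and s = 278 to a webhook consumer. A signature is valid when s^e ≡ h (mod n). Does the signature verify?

does not verify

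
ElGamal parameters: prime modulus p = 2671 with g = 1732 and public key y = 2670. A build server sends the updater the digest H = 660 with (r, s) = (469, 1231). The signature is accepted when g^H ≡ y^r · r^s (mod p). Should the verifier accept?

accept

Left side g^H mod p:
1732^660 mod 2671 = 2406
Right side y^r · r^s mod p:
2670^469 mod 2671 = 2670
469^1231 mod 2671 = 265
2670·265 = 707550 ≡ 2406 (mod 2671)
2406 ≡ 2406 (mod 2671), so the signature is genuine.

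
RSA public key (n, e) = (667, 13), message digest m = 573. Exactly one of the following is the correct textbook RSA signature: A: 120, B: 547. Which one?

A

Candidate A: 120^2 = 14400 ≡ 393; 120^4 ≡ 393^2 = 154449 ≡ 372; 120^8 ≡ 372^2 = 138384 ≡ 315; 13 = 8 + 4 + 1, so 120^13 ≡ 315·372·120 ≡ 573 (mod 667)
  → matches m = 573
Candidate B: 547^2 = 299209 ≡ 393; 547^4 ≡ 393^2 = 154449 ≡ 372; 547^8 ≡ 372^2 = 138384 ≡ 315; 13 = 8 + 4 + 1, so 547^13 ≡ 315·372·547 ≡ 94 (mod 667)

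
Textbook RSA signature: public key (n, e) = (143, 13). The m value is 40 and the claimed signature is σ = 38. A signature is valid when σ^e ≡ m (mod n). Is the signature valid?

σ^2 ≡ 38^2 = 1444 ≡ 14
σ^4 ≡ 14^2 = 196 ≡ 53
σ^8 ≡ 53^2 = 2809 ≡ 92
13 = 8 + 4 + 1, so σ^13 ≡ 92·53·38 ≡ 103 (mod 143)
The recovered value 103 does not match the digest 40.

invalid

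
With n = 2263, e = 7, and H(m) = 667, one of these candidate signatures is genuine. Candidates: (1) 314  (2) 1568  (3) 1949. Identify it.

1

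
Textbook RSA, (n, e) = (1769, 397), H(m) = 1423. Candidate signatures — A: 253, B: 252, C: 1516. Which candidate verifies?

Candidate A: 253^397 mod 1769 = 1423
  → matches H(m) = 1423
Candidate B: 252^397 mod 1769 = 1126
Candidate C: 1516^397 mod 1769 = 346

A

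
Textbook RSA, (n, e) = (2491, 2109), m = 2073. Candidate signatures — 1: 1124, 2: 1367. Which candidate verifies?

Candidate 1: Squares mod 2491: 1124^1≡1124, 1124^2≡439, 1124^4≡914, 1124^8≡911, 1124^16≡418, 1124^32≡354, 1124^64≡766, 1124^128≡1371, 1124^256≡1427, 1124^512≡1182, 1124^1024≡2164, 1124^2048≡2307; 2109 = 2048 + 32 + 16 + 8 + 4 + 1, so 1124^2109 ≡ 2307·354·418·911·914·1124 ≡ 2073 (mod 2491)
  → matches m = 2073
Candidate 2: Squares mod 2491: 1367^1≡1367, 1367^2≡439, 1367^4≡914, 1367^8≡911, 1367^16≡418, 1367^32≡354, 1367^64≡766, 1367^128≡1371, 1367^256≡1427, 1367^512≡1182, 1367^1024≡2164, 1367^2048≡2307; 2109 = 2048 + 32 + 16 + 8 + 4 + 1, so 1367^2109 ≡ 2307·354·418·911·914·1367 ≡ 418 (mod 2491)

1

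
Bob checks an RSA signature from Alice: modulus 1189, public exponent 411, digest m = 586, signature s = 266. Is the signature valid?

s^411 mod 1189 = 718
s^411 mod 1189 = 718, but m = 586.

invalid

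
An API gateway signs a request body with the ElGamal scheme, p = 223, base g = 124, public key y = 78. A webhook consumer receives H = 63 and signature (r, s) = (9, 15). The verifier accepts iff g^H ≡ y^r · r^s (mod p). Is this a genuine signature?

Left side g^H mod p:
Squares mod 223: 124^1≡124, 124^2≡212, 124^4≡121, 124^8≡146, 124^16≡131, 124^32≡213
63 = 32 + 16 + 8 + 4 + 2 + 1, so 124^63 ≡ 213·131·146·121·212·124 ≡ 8 (mod 223)
Right side y^r · r^s mod p:
Squares mod 223: 78^1≡78, 78^2≡63, 78^4≡178, 78^8≡18
9 = 8 + 1, so 78^9 ≡ 18·78 ≡ 66 (mod 223)
Squares mod 223: 9^1≡9, 9^2≡81, 9^4≡94, 9^8≡139
15 = 8 + 4 + 2 + 1, so 9^15 ≡ 139·94·81·9 ≡ 115 (mod 223)
66·115 = 7590 ≡ 8 (mod 223)
8 ≡ 8 (mod 223), so the signature is genuine.

genuine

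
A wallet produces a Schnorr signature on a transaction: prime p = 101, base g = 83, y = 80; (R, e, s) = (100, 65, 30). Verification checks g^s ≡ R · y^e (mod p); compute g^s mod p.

6

83^2 = 6889 ≡ 21
83^4 ≡ 21^2 = 441 ≡ 37
83^8 ≡ 37^2 = 1369 ≡ 56
83^16 ≡ 56^2 = 3136 ≡ 5
30 = 16 + 8 + 4 + 2, so 83^30 ≡ 5·56·37·21 ≡ 6 (mod 101)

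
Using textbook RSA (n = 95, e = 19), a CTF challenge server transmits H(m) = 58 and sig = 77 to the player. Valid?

yes

sig^2 ≡ 77^2 = 5929 ≡ 39
sig^4 ≡ 39^2 = 1521 ≡ 1
sig^8 ≡ 1^2 = 1
sig^16 ≡ 1^2 = 1
19 = 16 + 2 + 1, so sig^19 ≡ 1·39·77 ≡ 58 (mod 95)
Since 58 equals the digest 58, verification succeeds.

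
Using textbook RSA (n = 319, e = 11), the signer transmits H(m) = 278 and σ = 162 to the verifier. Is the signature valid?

invalid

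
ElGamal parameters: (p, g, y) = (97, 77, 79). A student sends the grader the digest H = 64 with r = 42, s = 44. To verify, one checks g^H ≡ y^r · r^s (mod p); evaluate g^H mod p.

77^64 mod 97 = 1

1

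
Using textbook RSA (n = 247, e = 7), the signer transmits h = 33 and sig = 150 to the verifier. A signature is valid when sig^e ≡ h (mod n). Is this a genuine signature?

sig^2 ≡ 150^2 = 22500 ≡ 23
sig^4 ≡ 23^2 = 529 ≡ 35
7 = 4 + 2 + 1, so sig^7 ≡ 35·23·150 ≡ 214 (mod 247)
214 ≠ 33, so verification fails.

forged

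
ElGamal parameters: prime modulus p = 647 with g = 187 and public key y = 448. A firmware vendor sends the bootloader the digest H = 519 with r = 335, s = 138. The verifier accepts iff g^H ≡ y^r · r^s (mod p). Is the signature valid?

Left side g^H mod p:
187^2 = 34969 ≡ 31
187^4 ≡ 31^2 = 961 ≡ 314
187^8 ≡ 314^2 = 98596 ≡ 252
187^16 ≡ 252^2 = 63504 ≡ 98
187^32 ≡ 98^2 = 9604 ≡ 546
187^64 ≡ 546^2 = 298116 ≡ 496
187^128 ≡ 496^2 = 246016 ≡ 156
187^256 ≡ 156^2 = 24336 ≡ 397
187^512 ≡ 397^2 = 157609 ≡ 388
519 = 512 + 4 + 2 + 1, so 187^519 ≡ 388·314·31·187 ≡ 80 (mod 647)
Right side y^r · r^s mod p:
448^2 = 200704 ≡ 134
448^4 ≡ 134^2 = 17956 ≡ 487
448^8 ≡ 487^2 = 237169 ≡ 367
448^16 ≡ 367^2 = 134689 ≡ 113
448^32 ≡ 113^2 = 12769 ≡ 476
448^64 ≡ 476^2 = 226576 ≡ 126
448^128 ≡ 126^2 = 15876 ≡ 348
448^256 ≡ 348^2 = 121104 ≡ 115
335 = 256 + 64 + 8 + 4 + 2 + 1, so 448^335 ≡ 115·126·367·487·134·448 ≡ 157 (mod 647)
335^2 = 112225 ≡ 294
335^4 ≡ 294^2 = 86436 ≡ 385
335^8 ≡ 385^2 = 148225 ≡ 62
335^16 ≡ 62^2 = 3844 ≡ 609
335^32 ≡ 609^2 = 370881 ≡ 150
335^64 ≡ 150^2 = 22500 ≡ 502
335^128 ≡ 502^2 = 252004 ≡ 321
138 = 128 + 8 + 2, so 335^138 ≡ 321·62·294 ≡ 367 (mod 647)
157·367 = 57619 ≡ 36 (mod 647)
80 ≠ 36, so verification fails.

invalid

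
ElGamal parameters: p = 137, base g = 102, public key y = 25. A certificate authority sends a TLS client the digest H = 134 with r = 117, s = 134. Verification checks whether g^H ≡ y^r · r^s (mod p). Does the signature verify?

Left side g^H mod p:
102^2 = 10404 ≡ 129
102^4 ≡ 129^2 = 16641 ≡ 64
102^8 ≡ 64^2 = 4096 ≡ 123
102^16 ≡ 123^2 = 15129 ≡ 59
102^32 ≡ 59^2 = 3481 ≡ 56
102^64 ≡ 56^2 = 3136 ≡ 122
102^128 ≡ 122^2 = 14884 ≡ 88
134 = 128 + 4 + 2, so 102^134 ≡ 88·64·129 ≡ 17 (mod 137)
Right side y^r · r^s mod p:
25^2 = 625 ≡ 77
25^4 ≡ 77^2 = 5929 ≡ 38
25^8 ≡ 38^2 = 1444 ≡ 74
25^16 ≡ 74^2 = 5476 ≡ 133
25^32 ≡ 133^2 = 17689 ≡ 16
25^64 ≡ 16^2 = 256 ≡ 119
117 = 64 + 32 + 16 + 4 + 1, so 25^117 ≡ 119·16·133·38·25 ≡ 44 (mod 137)
117^2 = 13689 ≡ 126
117^4 ≡ 126^2 = 15876 ≡ 121
117^8 ≡ 121^2 = 14641 ≡ 119
117^16 ≡ 119^2 = 14161 ≡ 50
117^32 ≡ 50^2 = 2500 ≡ 34
117^64 ≡ 34^2 = 1156 ≡ 60
117^128 ≡ 60^2 = 3600 ≡ 38
134 = 128 + 4 + 2, so 117^134 ≡ 38·121·126 ≡ 112 (mod 137)
44·112 = 4928 ≡ 133 (mod 137)
17 ≠ 133, so verification fails.

does not verify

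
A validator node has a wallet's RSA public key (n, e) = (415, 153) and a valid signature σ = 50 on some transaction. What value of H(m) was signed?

55

σ^2 ≡ 50^2 = 2500 ≡ 10
σ^4 ≡ 10^2 = 100
σ^8 ≡ 100^2 = 10000 ≡ 40
σ^16 ≡ 40^2 = 1600 ≡ 355
σ^32 ≡ 355^2 = 126025 ≡ 280
σ^64 ≡ 280^2 = 78400 ≡ 380
σ^128 ≡ 380^2 = 144400 ≡ 395
153 = 128 + 16 + 8 + 1, so σ^153 ≡ 395·355·40·50 ≡ 55 (mod 415)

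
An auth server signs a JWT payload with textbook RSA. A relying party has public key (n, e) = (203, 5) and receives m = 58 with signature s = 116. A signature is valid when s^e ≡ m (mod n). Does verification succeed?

s^2 ≡ 116^2 = 13456 ≡ 58
s^4 ≡ 58^2 = 3364 ≡ 116
5 = 4 + 1, so s^5 ≡ 116·116 ≡ 58 (mod 203)
s^5 mod 203 = 58 matches m.

passes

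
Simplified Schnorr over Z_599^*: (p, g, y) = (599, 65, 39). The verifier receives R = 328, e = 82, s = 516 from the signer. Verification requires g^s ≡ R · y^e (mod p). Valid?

no

g^s mod p:
65^2 = 4225 ≡ 32
65^4 ≡ 32^2 = 1024 ≡ 425
65^8 ≡ 425^2 = 180625 ≡ 326
65^16 ≡ 326^2 = 106276 ≡ 253
65^32 ≡ 253^2 = 64009 ≡ 515
65^64 ≡ 515^2 = 265225 ≡ 467
65^128 ≡ 467^2 = 218089 ≡ 53
65^256 ≡ 53^2 = 2809 ≡ 413
65^512 ≡ 413^2 = 170569 ≡ 453
516 = 512 + 4, so 65^516 ≡ 453·425 ≡ 246 (mod 599)
R · y^e mod p:
39^2 = 1521 ≡ 323
39^4 ≡ 323^2 = 104329 ≡ 103
39^8 ≡ 103^2 = 10609 ≡ 426
39^16 ≡ 426^2 = 181476 ≡ 578
39^32 ≡ 578^2 = 334084 ≡ 441
39^64 ≡ 441^2 = 194481 ≡ 405
82 = 64 + 16 + 2, so 39^82 ≡ 405·578·323 ≡ 498 (mod 599)
328·498 = 163344 ≡ 416 (mod 599)
246 ≠ 416; the check fails.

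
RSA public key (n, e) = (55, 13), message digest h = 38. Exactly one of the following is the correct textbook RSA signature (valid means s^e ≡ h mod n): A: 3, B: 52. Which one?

A

Candidate A: 3^2 = 9; 3^4 ≡ 9^2 = 81 ≡ 26; 3^8 ≡ 26^2 = 676 ≡ 16; 13 = 8 + 4 + 1, so 3^13 ≡ 16·26·3 ≡ 38 (mod 55)
  → matches h = 38
Candidate B: 52^2 = 2704 ≡ 9; 52^4 ≡ 9^2 = 81 ≡ 26; 52^8 ≡ 26^2 = 676 ≡ 16; 13 = 8 + 4 + 1, so 52^13 ≡ 16·26·52 ≡ 17 (mod 55)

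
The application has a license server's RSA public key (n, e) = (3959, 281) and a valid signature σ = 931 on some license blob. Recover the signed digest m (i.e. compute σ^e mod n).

σ^2 ≡ 931^2 = 866761 ≡ 3699
σ^4 ≡ 3699^2 = 13682601 ≡ 297
σ^8 ≡ 297^2 = 88209 ≡ 1111
σ^16 ≡ 1111^2 = 1234321 ≡ 3072
σ^32 ≡ 3072^2 = 9437184 ≡ 2887
σ^64 ≡ 2887^2 = 8334769 ≡ 1074
σ^128 ≡ 1074^2 = 1153476 ≡ 1407
σ^256 ≡ 1407^2 = 1979649 ≡ 149
281 = 256 + 16 + 8 + 1, so σ^281 ≡ 149·3072·1111·931 ≡ 3928 (mod 3959)

3928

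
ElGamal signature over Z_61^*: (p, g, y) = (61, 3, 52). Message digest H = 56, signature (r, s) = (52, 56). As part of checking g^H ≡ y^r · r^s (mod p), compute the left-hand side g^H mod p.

58

Squares mod 61: 3^1≡3, 3^2≡9, 3^4≡20, 3^8≡34, 3^16≡58, 3^32≡9
56 = 32 + 16 + 8, so 3^56 ≡ 9·58·34 ≡ 58 (mod 61)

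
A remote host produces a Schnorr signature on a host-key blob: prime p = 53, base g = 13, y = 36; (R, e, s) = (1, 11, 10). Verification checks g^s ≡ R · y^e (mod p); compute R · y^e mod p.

42

36^2 = 1296 ≡ 24
36^4 ≡ 24^2 = 576 ≡ 46
36^8 ≡ 46^2 = 2116 ≡ 49
11 = 8 + 2 + 1, so 36^11 ≡ 49·24·36 ≡ 42 (mod 53)
R · y^e ≡ 1·42 = 42 ≡ 42 (mod 53)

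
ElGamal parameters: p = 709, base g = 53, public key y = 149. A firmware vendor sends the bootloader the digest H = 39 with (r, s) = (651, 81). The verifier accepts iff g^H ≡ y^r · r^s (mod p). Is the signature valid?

Left side g^H mod p:
53^2 = 2809 ≡ 682
53^4 ≡ 682^2 = 465124 ≡ 20
53^8 ≡ 20^2 = 400
53^16 ≡ 400^2 = 160000 ≡ 475
53^32 ≡ 475^2 = 225625 ≡ 163
39 = 32 + 4 + 2 + 1, so 53^39 ≡ 163·20·682·53 ≡ 160 (mod 709)
Right side y^r · r^s mod p:
149^2 = 22201 ≡ 222
149^4 ≡ 222^2 = 49284 ≡ 363
149^8 ≡ 363^2 = 131769 ≡ 604
149^16 ≡ 604^2 = 364816 ≡ 390
149^32 ≡ 390^2 = 152100 ≡ 374
149^64 ≡ 374^2 = 139876 ≡ 203
149^128 ≡ 203^2 = 41209 ≡ 87
149^256 ≡ 87^2 = 7569 ≡ 479
149^512 ≡ 479^2 = 229441 ≡ 434
651 = 512 + 128 + 8 + 2 + 1, so 149^651 ≡ 434·87·604·222·149 ≡ 222 (mod 709)
651^2 = 423801 ≡ 528
651^4 ≡ 528^2 = 278784 ≡ 147
651^8 ≡ 147^2 = 21609 ≡ 339
651^16 ≡ 339^2 = 114921 ≡ 63
651^32 ≡ 63^2 = 3969 ≡ 424
651^64 ≡ 424^2 = 179776 ≡ 399
81 = 64 + 16 + 1, so 651^81 ≡ 399·63·651 ≡ 467 (mod 709)
222·467 = 103674 ≡ 160 (mod 709)
160 ≡ 160 (mod 709), so the signature is genuine.

valid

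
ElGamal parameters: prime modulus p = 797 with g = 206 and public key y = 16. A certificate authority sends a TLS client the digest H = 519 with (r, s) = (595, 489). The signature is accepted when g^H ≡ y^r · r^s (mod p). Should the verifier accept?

Left side g^H mod p:
Squares mod 797: 206^1≡206, 206^2≡195, 206^4≡566, 206^8≡759, 206^16≡647, 206^32≡184, 206^64≡382, 206^128≡73, 206^256≡547, 206^512≡334
519 = 512 + 4 + 2 + 1, so 206^519 ≡ 334·566·195·206 ≡ 186 (mod 797)
Right side y^r · r^s mod p:
Squares mod 797: 16^1≡16, 16^2≡256, 16^4≡182, 16^8≡447, 16^16≡559, 16^32≡57, 16^64≡61, 16^128≡533, 16^256≡357, 16^512≡726
595 = 512 + 64 + 16 + 2 + 1, so 16^595 ≡ 726·61·559·256·16 ≡ 632 (mod 797)
Squares mod 797: 595^1≡595, 595^2≡157, 595^4≡739, 595^8≡176, 595^16≡690, 595^32≡291, 595^64≡199, 595^128≡548, 595^256≡632
489 = 256 + 128 + 64 + 32 + 8 + 1, so 595^489 ≡ 632·548·199·291·176·595 ≡ 468 (mod 797)
632·468 = 295776 ≡ 89 (mod 797)
186 ≠ 89, so verification fails.

reject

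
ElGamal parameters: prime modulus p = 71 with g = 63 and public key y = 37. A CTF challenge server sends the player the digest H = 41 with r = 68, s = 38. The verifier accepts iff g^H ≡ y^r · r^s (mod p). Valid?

no

Left side g^H mod p:
63^2 = 3969 ≡ 64
63^4 ≡ 64^2 = 4096 ≡ 49
63^8 ≡ 49^2 = 2401 ≡ 58
63^16 ≡ 58^2 = 3364 ≡ 27
63^32 ≡ 27^2 = 729 ≡ 19
41 = 32 + 8 + 1, so 63^41 ≡ 19·58·63 ≡ 59 (mod 71)
Right side y^r · r^s mod p:
37^2 = 1369 ≡ 20
37^4 ≡ 20^2 = 400 ≡ 45
37^8 ≡ 45^2 = 2025 ≡ 37
37^16 ≡ 37^2 = 1369 ≡ 20
37^32 ≡ 20^2 = 400 ≡ 45
37^64 ≡ 45^2 = 2025 ≡ 37
68 = 64 + 4, so 37^68 ≡ 37·45 ≡ 32 (mod 71)
68^2 = 4624 ≡ 9
68^4 ≡ 9^2 = 81 ≡ 10
68^8 ≡ 10^2 = 100 ≡ 29
68^16 ≡ 29^2 = 841 ≡ 60
68^32 ≡ 60^2 = 3600 ≡ 50
38 = 32 + 4 + 2, so 68^38 ≡ 50·10·9 ≡ 27 (mod 71)
32·27 = 864 ≡ 12 (mod 71)
59 ≠ 12, so verification fails.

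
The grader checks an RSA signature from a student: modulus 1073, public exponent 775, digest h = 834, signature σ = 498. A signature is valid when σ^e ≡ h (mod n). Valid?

yes

σ^2 ≡ 498^2 = 248004 ≡ 141
σ^4 ≡ 141^2 = 19881 ≡ 567
σ^8 ≡ 567^2 = 321489 ≡ 662
σ^16 ≡ 662^2 = 438244 ≡ 460
σ^32 ≡ 460^2 = 211600 ≡ 219
σ^64 ≡ 219^2 = 47961 ≡ 749
σ^128 ≡ 749^2 = 561001 ≡ 895
σ^256 ≡ 895^2 = 801025 ≡ 567
σ^512 ≡ 567^2 = 321489 ≡ 662
775 = 512 + 256 + 4 + 2 + 1, so σ^775 ≡ 662·567·567·141·498 ≡ 834 (mod 1073)
834 = h, so the signature checks out.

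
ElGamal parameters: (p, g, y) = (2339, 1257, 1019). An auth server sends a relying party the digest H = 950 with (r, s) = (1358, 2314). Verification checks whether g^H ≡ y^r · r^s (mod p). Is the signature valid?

Left side g^H mod p:
1257^2 = 1580049 ≡ 1224
1257^4 ≡ 1224^2 = 1498176 ≡ 1216
1257^8 ≡ 1216^2 = 1478656 ≡ 408
1257^16 ≡ 408^2 = 166464 ≡ 395
1257^32 ≡ 395^2 = 156025 ≡ 1651
1257^64 ≡ 1651^2 = 2725801 ≡ 866
1257^128 ≡ 866^2 = 749956 ≡ 1476
1257^256 ≡ 1476^2 = 2178576 ≡ 967
1257^512 ≡ 967^2 = 935089 ≡ 1828
950 = 512 + 256 + 128 + 32 + 16 + 4 + 2, so 1257^950 ≡ 1828·967·1476·1651·395·1216·1224 ≡ 656 (mod 2339)
Right side y^r · r^s mod p:
1019^2 = 1038361 ≡ 2184
1019^4 ≡ 2184^2 = 4769856 ≡ 635
1019^8 ≡ 635^2 = 403225 ≡ 917
1019^16 ≡ 917^2 = 840889 ≡ 1188
1019^32 ≡ 1188^2 = 1411344 ≡ 927
1019^64 ≡ 927^2 = 859329 ≡ 916
1019^128 ≡ 916^2 = 839056 ≡ 1694
1019^256 ≡ 1694^2 = 2869636 ≡ 2022
1019^512 ≡ 2022^2 = 4088484 ≡ 2251
1019^1024 ≡ 2251^2 = 5067001 ≡ 727
1358 = 1024 + 256 + 64 + 8 + 4 + 2, so 1019^1358 ≡ 727·2022·916·917·635·2184 ≡ 2249 (mod 2339)
1358^2 = 1844164 ≡ 1032
1358^4 ≡ 1032^2 = 1065024 ≡ 779
1358^8 ≡ 779^2 = 606841 ≡ 1040
1358^16 ≡ 1040^2 = 1081600 ≡ 982
1358^32 ≡ 982^2 = 964324 ≡ 656
1358^64 ≡ 656^2 = 430336 ≡ 2299
1358^128 ≡ 2299^2 = 5285401 ≡ 1600
1358^256 ≡ 1600^2 = 2560000 ≡ 1134
1358^512 ≡ 1134^2 = 1285956 ≡ 1845
1358^1024 ≡ 1845^2 = 3404025 ≡ 780
1358^2048 ≡ 780^2 = 608400 ≡ 260
2314 = 2048 + 256 + 8 + 2, so 1358^2314 ≡ 260·1134·1040·1032 ≡ 1656 (mod 2339)
2249·1656 = 3724344 ≡ 656 (mod 2339)
656 ≡ 656 (mod 2339), so the signature is genuine.

valid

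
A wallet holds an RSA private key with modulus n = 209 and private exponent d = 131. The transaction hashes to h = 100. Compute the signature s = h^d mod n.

Squares mod 209: h^1≡100, h^2≡177, h^4≡188, h^8≡23, h^16≡111, h^32≡199, h^64≡100, h^128≡177
131 = 128 + 2 + 1, so h^131 ≡ 177·177·100 ≡ 199 (mod 209)

199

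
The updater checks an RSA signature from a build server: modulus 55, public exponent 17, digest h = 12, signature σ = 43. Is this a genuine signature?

forged

σ^2 ≡ 43^2 = 1849 ≡ 34
σ^4 ≡ 34^2 = 1156 ≡ 1
σ^8 ≡ 1^2 = 1
σ^16 ≡ 1^2 = 1
17 = 16 + 1, so σ^17 ≡ 1·43 ≡ 43 (mod 55)
σ^17 mod 55 = 43, but h = 12.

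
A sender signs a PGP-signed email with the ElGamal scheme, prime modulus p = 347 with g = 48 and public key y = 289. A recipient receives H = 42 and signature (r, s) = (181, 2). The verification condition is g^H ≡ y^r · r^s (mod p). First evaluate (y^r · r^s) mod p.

172

289^181 mod 347 = 74
181^2 mod 347 = 143
y^r · r^s ≡ 74·143 = 10582 ≡ 172 (mod 347)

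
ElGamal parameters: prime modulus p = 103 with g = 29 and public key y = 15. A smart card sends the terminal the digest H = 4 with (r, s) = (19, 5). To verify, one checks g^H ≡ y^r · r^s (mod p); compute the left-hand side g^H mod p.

29^2 = 841 ≡ 17
29^4 ≡ 17^2 = 289 ≡ 83

83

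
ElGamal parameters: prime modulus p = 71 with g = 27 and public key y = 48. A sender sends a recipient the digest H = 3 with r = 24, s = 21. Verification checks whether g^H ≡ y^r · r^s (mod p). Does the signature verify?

verifies

Left side g^H mod p:
27^2 = 729 ≡ 19
3 = 2 + 1, so 27^3 ≡ 19·27 ≡ 16 (mod 71)
Right side y^r · r^s mod p:
48^2 = 2304 ≡ 32
48^4 ≡ 32^2 = 1024 ≡ 30
48^8 ≡ 30^2 = 900 ≡ 48
48^16 ≡ 48^2 = 2304 ≡ 32
24 = 16 + 8, so 48^24 ≡ 32·48 ≡ 45 (mod 71)
24^2 = 576 ≡ 8
24^4 ≡ 8^2 = 64
24^8 ≡ 64^2 = 4096 ≡ 49
24^16 ≡ 49^2 = 2401 ≡ 58
21 = 16 + 4 + 1, so 24^21 ≡ 58·64·24 ≡ 54 (mod 71)
45·54 = 2430 ≡ 16 (mod 71)
16 ≡ 16 (mod 71), so the signature is genuine.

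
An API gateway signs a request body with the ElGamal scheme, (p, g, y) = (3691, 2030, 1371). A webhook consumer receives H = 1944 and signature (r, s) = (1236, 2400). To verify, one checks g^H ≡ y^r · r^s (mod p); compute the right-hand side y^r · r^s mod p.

1628

1371^2 = 1879641 ≡ 922
1371^4 ≡ 922^2 = 850084 ≡ 1154
1371^8 ≡ 1154^2 = 1331716 ≡ 2956
1371^16 ≡ 2956^2 = 8737936 ≡ 1339
1371^32 ≡ 1339^2 = 1792921 ≡ 2786
1371^64 ≡ 2786^2 = 7761796 ≡ 3314
1371^128 ≡ 3314^2 = 10982596 ≡ 1871
1371^256 ≡ 1871^2 = 3500641 ≡ 1573
1371^512 ≡ 1573^2 = 2474329 ≡ 1359
1371^1024 ≡ 1359^2 = 1846881 ≡ 1381
1236 = 1024 + 128 + 64 + 16 + 4, so 1371^1236 ≡ 1381·1871·3314·1339·1154 ≡ 3257 (mod 3691)
1236^2 = 1527696 ≡ 3313
1236^4 ≡ 3313^2 = 10975969 ≡ 2626
1236^8 ≡ 2626^2 = 6895876 ≡ 1088
1236^16 ≡ 1088^2 = 1183744 ≡ 2624
1236^32 ≡ 2624^2 = 6885376 ≡ 1661
1236^64 ≡ 1661^2 = 2758921 ≡ 1744
1236^128 ≡ 1744^2 = 3041536 ≡ 152
1236^256 ≡ 152^2 = 23104 ≡ 958
1236^512 ≡ 958^2 = 917764 ≡ 2396
1236^1024 ≡ 2396^2 = 5740816 ≡ 1311
1236^2048 ≡ 1311^2 = 1718721 ≡ 2406
2400 = 2048 + 256 + 64 + 32, so 1236^2400 ≡ 2406·958·1744·1661 ≡ 3228 (mod 3691)
y^r · r^s ≡ 3257·3228 = 10513596 ≡ 1628 (mod 3691)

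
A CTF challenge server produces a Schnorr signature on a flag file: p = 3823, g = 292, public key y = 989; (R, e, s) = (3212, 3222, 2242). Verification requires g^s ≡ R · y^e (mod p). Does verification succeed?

g^s mod p:
292^2 = 85264 ≡ 1158
292^4 ≡ 1158^2 = 1340964 ≡ 2914
292^8 ≡ 2914^2 = 8491396 ≡ 513
292^16 ≡ 513^2 = 263169 ≡ 3205
292^32 ≡ 3205^2 = 10272025 ≡ 3447
292^64 ≡ 3447^2 = 11881809 ≡ 3748
292^128 ≡ 3748^2 = 14047504 ≡ 1802
292^256 ≡ 1802^2 = 3247204 ≡ 1477
292^512 ≡ 1477^2 = 2181529 ≡ 2419
292^1024 ≡ 2419^2 = 5851561 ≡ 2371
292^2048 ≡ 2371^2 = 5621641 ≡ 1831
2242 = 2048 + 128 + 64 + 2, so 292^2242 ≡ 1831·1802·3748·1158 ≡ 447 (mod 3823)
R · y^e mod p:
989^2 = 978121 ≡ 3256
989^4 ≡ 3256^2 = 10601536 ≡ 357
989^8 ≡ 357^2 = 127449 ≡ 1290
989^16 ≡ 1290^2 = 1664100 ≡ 1095
989^32 ≡ 1095^2 = 1199025 ≡ 2426
989^64 ≡ 2426^2 = 5885476 ≡ 1879
989^128 ≡ 1879^2 = 3530641 ≡ 2012
989^256 ≡ 2012^2 = 4048144 ≡ 3410
989^512 ≡ 3410^2 = 11628100 ≡ 2357
989^1024 ≡ 2357^2 = 5555449 ≡ 630
989^2048 ≡ 630^2 = 396900 ≡ 3131
3222 = 2048 + 1024 + 128 + 16 + 4 + 2, so 989^3222 ≡ 3131·630·2012·1095·357·3256 ≡ 1332 (mod 3823)
3212·1332 = 4278384 ≡ 447 (mod 3823)
447 ≡ 447 (mod 3823); signature holds.

passes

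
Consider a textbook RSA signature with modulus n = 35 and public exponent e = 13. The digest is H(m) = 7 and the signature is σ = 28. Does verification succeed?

fails

σ^2 ≡ 28^2 = 784 ≡ 14
σ^4 ≡ 14^2 = 196 ≡ 21
σ^8 ≡ 21^2 = 441 ≡ 21
13 = 8 + 4 + 1, so σ^13 ≡ 21·21·28 ≡ 28 (mod 35)
28 ≠ 7, so verification fails.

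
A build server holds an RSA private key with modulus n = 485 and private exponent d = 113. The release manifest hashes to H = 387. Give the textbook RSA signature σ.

387

H^2 ≡ 387^2 = 149769 ≡ 389
H^4 ≡ 389^2 = 151321 ≡ 1
H^8 ≡ 1^2 = 1
H^16 ≡ 1^2 = 1
H^32 ≡ 1^2 = 1
H^64 ≡ 1^2 = 1
113 = 64 + 32 + 16 + 1, so H^113 ≡ 1·1·1·387 ≡ 387 (mod 485)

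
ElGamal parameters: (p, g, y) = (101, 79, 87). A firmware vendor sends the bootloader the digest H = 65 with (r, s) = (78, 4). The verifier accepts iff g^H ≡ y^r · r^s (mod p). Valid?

Left side g^H mod p:
Squares mod 101: 79^1≡79, 79^2≡80, 79^4≡37, 79^8≡56, 79^16≡5, 79^32≡25, 79^64≡19
65 = 64 + 1, so 79^65 ≡ 19·79 ≡ 87 (mod 101)
Right side y^r · r^s mod p:
Squares mod 101: 87^1≡87, 87^2≡95, 87^4≡36, 87^8≡84, 87^16≡87, 87^32≡95, 87^64≡36
78 = 64 + 8 + 4 + 2, so 87^78 ≡ 36·84·36·95 ≡ 84 (mod 101)
Squares mod 101: 78^1≡78, 78^2≡24, 78^4≡71
78^4 ≡ 71 (mod 101)
84·71 = 5964 ≡ 5 (mod 101)
87 ≠ 5, so verification fails.

no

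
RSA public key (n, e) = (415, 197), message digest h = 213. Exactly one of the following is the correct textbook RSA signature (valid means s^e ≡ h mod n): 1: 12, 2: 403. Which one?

2

Candidate 1: 12^2 = 144; 12^4 ≡ 144^2 = 20736 ≡ 401; 12^8 ≡ 401^2 = 160801 ≡ 196; 12^16 ≡ 196^2 = 38416 ≡ 236; 12^32 ≡ 236^2 = 55696 ≡ 86; 12^64 ≡ 86^2 = 7396 ≡ 341; 12^128 ≡ 341^2 = 116281 ≡ 81; 197 = 128 + 64 + 4 + 1, so 12^197 ≡ 81·341·401·12 ≡ 202 (mod 415)
Candidate 2: 403^2 = 162409 ≡ 144; 403^4 ≡ 144^2 = 20736 ≡ 401; 403^8 ≡ 401^2 = 160801 ≡ 196; 403^16 ≡ 196^2 = 38416 ≡ 236; 403^32 ≡ 236^2 = 55696 ≡ 86; 403^64 ≡ 86^2 = 7396 ≡ 341; 403^128 ≡ 341^2 = 116281 ≡ 81; 197 = 128 + 64 + 4 + 1, so 403^197 ≡ 81·341·401·403 ≡ 213 (mod 415)
  → matches h = 213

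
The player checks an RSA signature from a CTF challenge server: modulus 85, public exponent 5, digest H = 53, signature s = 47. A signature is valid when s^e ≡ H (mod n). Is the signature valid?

s^2 ≡ 47^2 = 2209 ≡ 84
s^4 ≡ 84^2 = 7056 ≡ 1
5 = 4 + 1, so s^5 ≡ 1·47 ≡ 47 (mod 85)
The recovered value 47 does not match the digest 53.

invalid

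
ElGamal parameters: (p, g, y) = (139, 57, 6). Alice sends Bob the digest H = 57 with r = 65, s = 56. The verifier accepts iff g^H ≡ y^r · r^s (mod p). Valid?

Left side g^H mod p:
Squares mod 139: 57^1≡57, 57^2≡52, 57^4≡63, 57^8≡77, 57^16≡91, 57^32≡80
57 = 32 + 16 + 8 + 1, so 57^57 ≡ 80·91·77·57 ≡ 129 (mod 139)
Right side y^r · r^s mod p:
Squares mod 139: 6^1≡6, 6^2≡36, 6^4≡45, 6^8≡79, 6^16≡125, 6^32≡57, 6^64≡52
65 = 64 + 1, so 6^65 ≡ 52·6 ≡ 34 (mod 139)
Squares mod 139: 65^1≡65, 65^2≡55, 65^4≡106, 65^8≡116, 65^16≡112, 65^32≡34
56 = 32 + 16 + 8, so 65^56 ≡ 34·112·116 ≡ 125 (mod 139)
34·125 = 4250 ≡ 80 (mod 139)
129 ≠ 80, so verification fails.

no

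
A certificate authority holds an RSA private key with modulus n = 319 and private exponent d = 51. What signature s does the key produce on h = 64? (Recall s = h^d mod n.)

h^2 ≡ 64^2 = 4096 ≡ 268
h^4 ≡ 268^2 = 71824 ≡ 49
h^8 ≡ 49^2 = 2401 ≡ 168
h^16 ≡ 168^2 = 28224 ≡ 152
h^32 ≡ 152^2 = 23104 ≡ 136
51 = 32 + 16 + 2 + 1, so h^51 ≡ 136·152·268·64 ≡ 196 (mod 319)

196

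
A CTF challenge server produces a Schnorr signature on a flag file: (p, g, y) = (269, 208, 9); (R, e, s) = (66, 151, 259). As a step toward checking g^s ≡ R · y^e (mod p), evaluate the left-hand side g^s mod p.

Squares mod 269: 208^1≡208, 208^2≡224, 208^4≡142, 208^8≡258, 208^16≡121, 208^32≡115, 208^64≡44, 208^128≡53, 208^256≡119
259 = 256 + 2 + 1, so 208^259 ≡ 119·224·208 ≡ 89 (mod 269)

89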